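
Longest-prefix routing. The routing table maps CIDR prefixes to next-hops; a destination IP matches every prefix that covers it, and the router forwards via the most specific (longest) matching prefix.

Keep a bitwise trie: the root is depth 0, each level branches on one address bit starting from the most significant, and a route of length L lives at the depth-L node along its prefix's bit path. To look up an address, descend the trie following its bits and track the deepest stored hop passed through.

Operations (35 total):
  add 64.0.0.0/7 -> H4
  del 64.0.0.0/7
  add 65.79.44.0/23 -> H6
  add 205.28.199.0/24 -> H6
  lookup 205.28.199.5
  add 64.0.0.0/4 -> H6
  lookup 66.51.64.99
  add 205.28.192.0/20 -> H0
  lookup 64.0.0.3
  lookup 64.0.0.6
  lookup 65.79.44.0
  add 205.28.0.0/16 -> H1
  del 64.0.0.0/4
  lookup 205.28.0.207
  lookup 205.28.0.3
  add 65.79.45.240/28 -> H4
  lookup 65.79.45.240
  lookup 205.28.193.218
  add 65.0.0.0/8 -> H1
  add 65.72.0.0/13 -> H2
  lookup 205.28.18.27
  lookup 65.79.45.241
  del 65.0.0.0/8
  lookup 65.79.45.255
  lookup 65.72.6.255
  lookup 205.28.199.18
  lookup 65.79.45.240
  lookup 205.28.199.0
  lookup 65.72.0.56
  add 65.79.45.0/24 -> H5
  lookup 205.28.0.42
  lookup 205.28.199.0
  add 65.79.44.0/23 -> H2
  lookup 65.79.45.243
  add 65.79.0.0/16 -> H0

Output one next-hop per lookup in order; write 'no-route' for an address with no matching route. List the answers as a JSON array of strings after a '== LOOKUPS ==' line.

Process each operation:
  + 64.0.0.0/7 (H4) depth=7
  del 64.0.0.0/7 (clear depth 7)
  + 65.79.44.0/23 (H6) depth=23
  + 205.28.199.0/24 (H6) depth=24
  ? 205.28.199.5  path d0:-→d1:-→d2:-→d3:-→d4:-→d5:-→d6:-→d7:-→d8:-→d9:-→d10:-→d11:-→d12:-→d13:-→d14:-→d15:-→d16:-→d17:-→d18:-→d19:-→d20:-→d21:-→d22:-→d23:-→d24:H6  best=H6
  + 64.0.0.0/4 (H6) depth=4
  ? 66.51.64.99  path d0:-→d1:-→d2:-→d3:-→d4:H6→d5:-→d6:-  best=H6
  + 205.28.192.0/20 (H0) depth=20
  ? 64.0.0.3  path d0:-→d1:-→d2:-→d3:-→d4:H6→d5:-→d6:-→d7:-  best=H6
  ? 64.0.0.6  path d0:-→d1:-→d2:-→d3:-→d4:H6→d5:-→d6:-→d7:-  best=H6
  ? 65.79.44.0  path d0:-→d1:-→d2:-→d3:-→d4:H6→d5:-→d6:-→d7:-→d8:-→d9:-→d10:-→d11:-→d12:-→d13:-→d14:-→d15:-→d16:-→d17:-→d18:-→d19:-→d20:-→d21:-→d22:-→d23:H6  best=H6
  + 205.28.0.0/16 (H1) depth=16
  del 64.0.0.0/4 (clear depth 4)
  ? 205.28.0.207  path d0:-→d1:-→d2:-→d3:-→d4:-→d5:-→d6:-→d7:-→d8:-→d9:-→d10:-→d11:-→d12:-→d13:-→d14:-→d15:-→d16:H1  best=H1
  ? 205.28.0.3  path d0:-→d1:-→d2:-→d3:-→d4:-→d5:-→d6:-→d7:-→d8:-→d9:-→d10:-→d11:-→d12:-→d13:-→d14:-→d15:-→d16:H1  best=H1
  + 65.79.45.240/28 (H4) depth=28
  ? 65.79.45.240  path d0:-→d1:-→d2:-→d3:-→d4:-→d5:-→d6:-→d7:-→d8:-→d9:-→d10:-→d11:-→d12:-→d13:-→d14:-→d15:-→d16:-→d17:-→d18:-→d19:-→d20:-→d21:-→d22:-→d23:H6→d24:-→d25:-→d26:-→d27:-→d28:H4  best=H4
  ? 205.28.193.218  path d0:-→d1:-→d2:-→d3:-→d4:-→d5:-→d6:-→d7:-→d8:-→d9:-→d10:-→d11:-→d12:-→d13:-→d14:-→d15:-→d16:H1→d17:-→d18:-→d19:-→d20:H0→d21:-  best=H0
  + 65.0.0.0/8 (H1) depth=8
  + 65.72.0.0/13 (H2) depth=13
  ? 205.28.18.27  path d0:-→d1:-→d2:-→d3:-→d4:-→d5:-→d6:-→d7:-→d8:-→d9:-→d10:-→d11:-→d12:-→d13:-→d14:-→d15:-→d16:H1  best=H1
  ? 65.79.45.241  path d0:-→d1:-→d2:-→d3:-→d4:-→d5:-→d6:-→d7:-→d8:H1→d9:-→d10:-→d11:-→d12:-→d13:H2→d14:-→d15:-→d16:-→d17:-→d18:-→d19:-→d20:-→d21:-→d22:-→d23:H6→d24:-→d25:-→d26:-→d27:-→d28:H4  best=H4
  del 65.0.0.0/8 (clear depth 8)
  ? 65.79.45.255  path d0:-→d1:-→d2:-→d3:-→d4:-→d5:-→d6:-→d7:-→d8:-→d9:-→d10:-→d11:-→d12:-→d13:H2→d14:-→d15:-→d16:-→d17:-→d18:-→d19:-→d20:-→d21:-→d22:-→d23:H6→d24:-→d25:-→d26:-→d27:-→d28:H4  best=H4
  ? 65.72.6.255  path d0:-→d1:-→d2:-→d3:-→d4:-→d5:-→d6:-→d7:-→d8:-→d9:-→d10:-→d11:-→d12:-→d13:H2  best=H2
  ? 205.28.199.18  path d0:-→d1:-→d2:-→d3:-→d4:-→d5:-→d6:-→d7:-→d8:-→d9:-→d10:-→d11:-→d12:-→d13:-→d14:-→d15:-→d16:H1→d17:-→d18:-→d19:-→d20:H0→d21:-→d22:-→d23:-→d24:H6  best=H6
  ? 65.79.45.240  path d0:-→d1:-→d2:-→d3:-→d4:-→d5:-→d6:-→d7:-→d8:-→d9:-→d10:-→d11:-→d12:-→d13:H2→d14:-→d15:-→d16:-→d17:-→d18:-→d19:-→d20:-→d21:-→d22:-→d23:H6→d24:-→d25:-→d26:-→d27:-→d28:H4  best=H4
  ? 205.28.199.0  path d0:-→d1:-→d2:-→d3:-→d4:-→d5:-→d6:-→d7:-→d8:-→d9:-→d10:-→d11:-→d12:-→d13:-→d14:-→d15:-→d16:H1→d17:-→d18:-→d19:-→d20:H0→d21:-→d22:-→d23:-→d24:H6  best=H6
  ? 65.72.0.56  path d0:-→d1:-→d2:-→d3:-→d4:-→d5:-→d6:-→d7:-→d8:-→d9:-→d10:-→d11:-→d12:-→d13:H2  best=H2
  + 65.79.45.0/24 (H5) depth=24
  ? 205.28.0.42  path d0:-→d1:-→d2:-→d3:-→d4:-→d5:-→d6:-→d7:-→d8:-→d9:-→d10:-→d11:-→d12:-→d13:-→d14:-→d15:-→d16:H1  best=H1
  ? 205.28.199.0  path d0:-→d1:-→d2:-→d3:-→d4:-→d5:-→d6:-→d7:-→d8:-→d9:-→d10:-→d11:-→d12:-→d13:-→d14:-→d15:-→d16:H1→d17:-→d18:-→d19:-→d20:H0→d21:-→d22:-→d23:-→d24:H6  best=H6
  + 65.79.44.0/23 (H2) depth=23
  ? 65.79.45.243  path d0:-→d1:-→d2:-→d3:-→d4:-→d5:-→d6:-→d7:-→d8:-→d9:-→d10:-→d11:-→d12:-→d13:H2→d14:-→d15:-→d16:-→d17:-→d18:-→d19:-→d20:-→d21:-→d22:-→d23:H2→d24:H5→d25:-→d26:-→d27:-→d28:H4  best=H4
  + 65.79.0.0/16 (H0) depth=16

== LOOKUPS ==
["H6","H6","H6","H6","H6","H1","H1","H4","H0","H1","H4","H4","H2","H6","H4","H6","H2","H1","H6","H4"]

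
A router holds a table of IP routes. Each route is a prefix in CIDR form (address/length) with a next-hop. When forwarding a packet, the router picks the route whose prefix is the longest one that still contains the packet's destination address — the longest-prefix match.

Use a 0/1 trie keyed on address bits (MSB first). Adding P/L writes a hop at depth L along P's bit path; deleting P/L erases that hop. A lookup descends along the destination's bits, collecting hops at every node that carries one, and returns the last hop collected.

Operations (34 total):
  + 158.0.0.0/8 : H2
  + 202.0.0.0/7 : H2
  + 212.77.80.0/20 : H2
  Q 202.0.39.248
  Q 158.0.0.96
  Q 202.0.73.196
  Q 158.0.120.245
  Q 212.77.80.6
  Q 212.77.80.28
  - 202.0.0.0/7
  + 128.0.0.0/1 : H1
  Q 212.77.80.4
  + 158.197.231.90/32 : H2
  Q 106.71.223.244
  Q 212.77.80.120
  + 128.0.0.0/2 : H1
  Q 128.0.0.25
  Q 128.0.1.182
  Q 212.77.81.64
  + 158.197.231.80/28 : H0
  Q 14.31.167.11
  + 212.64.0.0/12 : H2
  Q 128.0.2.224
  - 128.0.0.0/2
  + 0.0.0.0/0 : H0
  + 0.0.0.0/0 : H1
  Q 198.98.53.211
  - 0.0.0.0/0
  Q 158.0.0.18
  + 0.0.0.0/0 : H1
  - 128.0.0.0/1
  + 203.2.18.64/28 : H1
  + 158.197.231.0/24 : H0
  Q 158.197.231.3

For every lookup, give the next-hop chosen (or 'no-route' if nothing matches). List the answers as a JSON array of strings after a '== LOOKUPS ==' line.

Trace:
  + 158.0.0.0/8 (H2) depth=8
  + 202.0.0.0/7 (H2) depth=7
  + 212.77.80.0/20 (H2) depth=20
  Q 202.0.39.248: descend 1100101 ; hops seen [H2] ; pick H2
  Q 158.0.0.96: descend 10011110 ; hops seen [H2] ; pick H2
  Q 202.0.73.196: descend 1100101 ; hops seen [H2] ; pick H2
  Q 158.0.120.245: descend 10011110 ; hops seen [H2] ; pick H2
  Q 212.77.80.6: descend 11010100010011010101 ; hops seen [H2] ; pick H2
  Q 212.77.80.28: descend 11010100010011010101 ; hops seen [H2] ; pick H2
  - 202.0.0.0/7 clear@7
  + 128.0.0.0/1 (H1) depth=1
  Q 212.77.80.4: descend 11010100010011010101 ; hops seen [H1,H2] ; pick H2
  + 158.197.231.90/32 (H2) depth=32
  Q 106.71.223.244: descend ε ; hops seen [∅] ; pick no-route
  Q 212.77.80.120: descend 11010100010011010101 ; hops seen [H1,H2] ; pick H2
  + 128.0.0.0/2 (H1) depth=2
  Q 128.0.0.25: descend 100 ; hops seen [H1,H1] ; pick H1
  Q 128.0.1.182: descend 100 ; hops seen [H1,H1] ; pick H1
  Q 212.77.81.64: descend 11010100010011010101 ; hops seen [H1,H2] ; pick H2
  + 158.197.231.80/28 (H0) depth=28
  Q 14.31.167.11: descend ε ; hops seen [∅] ; pick no-route
  + 212.64.0.0/12 (H2) depth=12
  Q 128.0.2.224: descend 100 ; hops seen [H1,H1] ; pick H1
  - 128.0.0.0/2 clear@2
  + 0.0.0.0/0 (H0) depth=0
  + 0.0.0.0/0 (H1) depth=0
  Q 198.98.53.211: descend 1100 ; hops seen [H1,H1] ; pick H1
  - 0.0.0.0/0 clear@0
  Q 158.0.0.18: descend 10011110 ; hops seen [H1,H2] ; pick H2
  + 0.0.0.0/0 (H1) depth=0
  - 128.0.0.0/1 clear@1
  + 203.2.18.64/28 (H1) depth=28
  + 158.197.231.0/24 (H0) depth=24
  Q 158.197.231.3: descend 1001111011000101111001110 ; hops seen [H1,H2,H0] ; pick H0

== LOOKUPS ==
["H2","H2","H2","H2","H2","H2","H2","no-route","H2","H1","H1","H2","no-route","H1","H1","H2","H0"]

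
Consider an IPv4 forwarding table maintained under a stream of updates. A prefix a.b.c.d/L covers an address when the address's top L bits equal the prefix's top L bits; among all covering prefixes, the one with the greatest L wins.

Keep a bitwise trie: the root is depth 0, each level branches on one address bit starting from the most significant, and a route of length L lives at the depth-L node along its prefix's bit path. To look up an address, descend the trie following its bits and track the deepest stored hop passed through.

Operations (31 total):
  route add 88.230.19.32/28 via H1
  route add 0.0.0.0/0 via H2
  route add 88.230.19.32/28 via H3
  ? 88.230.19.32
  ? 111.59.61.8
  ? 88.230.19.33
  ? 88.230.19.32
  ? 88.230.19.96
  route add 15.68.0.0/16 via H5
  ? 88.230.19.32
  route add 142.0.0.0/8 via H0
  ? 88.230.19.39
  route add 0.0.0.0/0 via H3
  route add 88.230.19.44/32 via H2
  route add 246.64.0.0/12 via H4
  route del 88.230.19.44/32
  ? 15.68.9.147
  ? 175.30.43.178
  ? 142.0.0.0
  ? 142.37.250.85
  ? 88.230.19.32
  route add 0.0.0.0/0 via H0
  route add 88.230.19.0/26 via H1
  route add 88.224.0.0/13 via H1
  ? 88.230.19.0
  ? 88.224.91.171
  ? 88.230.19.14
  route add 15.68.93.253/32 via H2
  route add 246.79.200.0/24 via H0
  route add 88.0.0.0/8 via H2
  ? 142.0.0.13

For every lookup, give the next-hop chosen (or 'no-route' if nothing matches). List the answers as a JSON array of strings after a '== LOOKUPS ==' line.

Process each operation:
  add 88.230.19.32/28 -> H1 at depth 28
  add 0.0.0.0/0 -> H2 at depth 0
  add 88.230.19.32/28 -> H3 at depth 28
  lookup 88.230.19.32: bits 0101100011100110000100110010 walk d0:H2→d1:-→d2:-→d3:-→d4:-→d5:-→d6:-→d7:-→d8:-→d9:-→d10:-→d11:-→d12:-→d13:-→d14:-→d15:-→d16:-→d17:-→d18:-→d19:-→d20:-→d21:-→d22:-→d23:-→d24:-→d25:-→d26:-→d27:-→d28:H3 -> H3
  lookup 111.59.61.8: bits 01 walk d0:H2→d1:-→d2:- -> H2
  lookup 88.230.19.33: bits 0101100011100110000100110010 walk d0:H2→d1:-→d2:-→d3:-→d4:-→d5:-→d6:-→d7:-→d8:-→d9:-→d10:-→d11:-→d12:-→d13:-→d14:-→d15:-→d16:-→d17:-→d18:-→d19:-→d20:-→d21:-→d22:-→d23:-→d24:-→d25:-→d26:-→d27:-→d28:H3 -> H3
  lookup 88.230.19.32: bits 0101100011100110000100110010 walk d0:H2→d1:-→d2:-→d3:-→d4:-→d5:-→d6:-→d7:-→d8:-→d9:-→d10:-→d11:-→d12:-→d13:-→d14:-→d15:-→d16:-→d17:-→d18:-→d19:-→d20:-→d21:-→d22:-→d23:-→d24:-→d25:-→d26:-→d27:-→d28:H3 -> H3
  lookup 88.230.19.96: bits 0101100011100110000100110 walk d0:H2→d1:-→d2:-→d3:-→d4:-→d5:-→d6:-→d7:-→d8:-→d9:-→d10:-→d11:-→d12:-→d13:-→d14:-→d15:-→d16:-→d17:-→d18:-→d19:-→d20:-→d21:-→d22:-→d23:-→d24:-→d25:- -> H2
  add 15.68.0.0/16 -> H5 at depth 16
  lookup 88.230.19.32: bits 0101100011100110000100110010 walk d0:H2→d1:-→d2:-→d3:-→d4:-→d5:-→d6:-→d7:-→d8:-→d9:-→d10:-→d11:-→d12:-→d13:-→d14:-→d15:-→d16:-→d17:-→d18:-→d19:-→d20:-→d21:-→d22:-→d23:-→d24:-→d25:-→d26:-→d27:-→d28:H3 -> H3
  add 142.0.0.0/8 -> H0 at depth 8
  lookup 88.230.19.39: bits 0101100011100110000100110010 walk d0:H2→d1:-→d2:-→d3:-→d4:-→d5:-→d6:-→d7:-→d8:-→d9:-→d10:-→d11:-→d12:-→d13:-→d14:-→d15:-→d16:-→d17:-→d18:-→d19:-→d20:-→d21:-→d22:-→d23:-→d24:-→d25:-→d26:-→d27:-→d28:H3 -> H3
  add 0.0.0.0/0 -> H3 at depth 0
  add 88.230.19.44/32 -> H2 at depth 32
  add 246.64.0.0/12 -> H4 at depth 12
  - 88.230.19.44/32 clear@32
  lookup 15.68.9.147: bits 0000111101000100 walk d0:H3→d1:-→d2:-→d3:-→d4:-→d5:-→d6:-→d7:-→d8:-→d9:-→d10:-→d11:-→d12:-→d13:-→d14:-→d15:-→d16:H5 -> H5
  lookup 175.30.43.178: bits 10 walk d0:H3→d1:-→d2:- -> H3
  lookup 142.0.0.0: bits 10001110 walk d0:H3→d1:-→d2:-→d3:-→d4:-→d5:-→d6:-→d7:-→d8:H0 -> H0
  lookup 142.37.250.85: bits 10001110 walk d0:H3→d1:-→d2:-→d3:-→d4:-→d5:-→d6:-→d7:-→d8:H0 -> H0
  lookup 88.230.19.32: bits 0101100011100110000100110010 walk d0:H3→d1:-→d2:-→d3:-→d4:-→d5:-→d6:-→d7:-→d8:-→d9:-→d10:-→d11:-→d12:-→d13:-→d14:-→d15:-→d16:-→d17:-→d18:-→d19:-→d20:-→d21:-→d22:-→d23:-→d24:-→d25:-→d26:-→d27:-→d28:H3 -> H3
  add 0.0.0.0/0 -> H0 at depth 0
  add 88.230.19.0/26 -> H1 at depth 26
  add 88.224.0.0/13 -> H1 at depth 13
  lookup 88.230.19.0: bits 01011000111001100001001100 walk d0:H0→d1:-→d2:-→d3:-→d4:-→d5:-→d6:-→d7:-→d8:-→d9:-→d10:-→d11:-→d12:-→d13:H1→d14:-→d15:-→d16:-→d17:-→d18:-→d19:-→d20:-→d21:-→d22:-→d23:-→d24:-→d25:-→d26:H1 -> H1
  lookup 88.224.91.171: bits 0101100011100 walk d0:H0→d1:-→d2:-→d3:-→d4:-→d5:-→d6:-→d7:-→d8:-→d9:-→d10:-→d11:-→d12:-→d13:H1 -> H1
  lookup 88.230.19.14: bits 01011000111001100001001100 walk d0:H0→d1:-→d2:-→d3:-→d4:-→d5:-→d6:-→d7:-→d8:-→d9:-→d10:-→d11:-→d12:-→d13:H1→d14:-→d15:-→d16:-→d17:-→d18:-→d19:-→d20:-→d21:-→d22:-→d23:-→d24:-→d25:-→d26:H1 -> H1
  add 15.68.93.253/32 -> H2 at depth 32
  add 246.79.200.0/24 -> H0 at depth 24
  add 88.0.0.0/8 -> H2 at depth 8
  lookup 142.0.0.13: bits 10001110 walk d0:H0→d1:-→d2:-→d3:-→d4:-→d5:-→d6:-→d7:-→d8:H0 -> H0

== LOOKUPS ==
["H3","H2","H3","H3","H2","H3","H3","H5","H3","H0","H0","H3","H1","H1","H1","H0"]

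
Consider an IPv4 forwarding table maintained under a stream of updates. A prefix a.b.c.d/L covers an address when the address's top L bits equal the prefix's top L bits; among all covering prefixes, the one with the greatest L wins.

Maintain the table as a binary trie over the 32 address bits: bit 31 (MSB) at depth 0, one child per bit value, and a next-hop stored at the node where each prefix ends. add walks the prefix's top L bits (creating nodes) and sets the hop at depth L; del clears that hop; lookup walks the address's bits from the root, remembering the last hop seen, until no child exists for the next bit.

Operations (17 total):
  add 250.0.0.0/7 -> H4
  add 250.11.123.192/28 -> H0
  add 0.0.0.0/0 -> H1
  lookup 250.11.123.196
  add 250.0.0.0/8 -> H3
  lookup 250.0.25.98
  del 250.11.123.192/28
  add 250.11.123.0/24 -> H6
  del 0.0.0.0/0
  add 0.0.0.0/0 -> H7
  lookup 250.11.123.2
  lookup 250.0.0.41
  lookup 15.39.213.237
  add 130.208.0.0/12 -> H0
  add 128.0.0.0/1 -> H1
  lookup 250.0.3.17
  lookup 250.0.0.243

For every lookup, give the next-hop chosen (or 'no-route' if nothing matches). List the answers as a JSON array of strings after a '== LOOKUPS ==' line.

Apply in order:
  add 250.0.0.0/7 -> H4 at depth 7
  add 250.11.123.192/28 -> H0 at depth 28
  add 0.0.0.0/0 -> H1 at depth 0
  ? 250.11.123.196  path d0:H1→d1:-→d2:-→d3:-→d4:-→d5:-→d6:-→d7:H4→d8:-→d9:-→d10:-→d11:-→d12:-→d13:-→d14:-→d15:-→d16:-→d17:-→d18:-→d19:-→d20:-→d21:-→d22:-→d23:-→d24:-→d25:-→d26:-→d27:-→d28:H0  best=H0
  add 250.0.0.0/8 -> H3 at depth 8
  ? 250.0.25.98  path d0:H1→d1:-→d2:-→d3:-→d4:-→d5:-→d6:-→d7:H4→d8:H3→d9:-→d10:-→d11:-→d12:-  best=H3
  del 250.11.123.192/28 (clear depth 28)
  add 250.11.123.0/24 -> H6 at depth 24
  del 0.0.0.0/0 (clear depth 0)
  add 0.0.0.0/0 -> H7 at depth 0
  ? 250.11.123.2  path d0:H7→d1:-→d2:-→d3:-→d4:-→d5:-→d6:-→d7:H4→d8:H3→d9:-→d10:-→d11:-→d12:-→d13:-→d14:-→d15:-→d16:-→d17:-→d18:-→d19:-→d20:-→d21:-→d22:-→d23:-→d24:H6  best=H6
  ? 250.0.0.41  path d0:H7→d1:-→d2:-→d3:-→d4:-→d5:-→d6:-→d7:H4→d8:H3→d9:-→d10:-→d11:-→d12:-  best=H3
  ? 15.39.213.237  path d0:H7  best=H7
  add 130.208.0.0/12 -> H0 at depth 12
  add 128.0.0.0/1 -> H1 at depth 1
  ? 250.0.3.17  path d0:H7→d1:H1→d2:-→d3:-→d4:-→d5:-→d6:-→d7:H4→d8:H3→d9:-→d10:-→d11:-→d12:-  best=H3
  ? 250.0.0.243  path d0:H7→d1:H1→d2:-→d3:-→d4:-→d5:-→d6:-→d7:H4→d8:H3→d9:-→d10:-→d11:-→d12:-  best=H3

== LOOKUPS ==
["H0","H3","H6","H3","H7","H3","H3"]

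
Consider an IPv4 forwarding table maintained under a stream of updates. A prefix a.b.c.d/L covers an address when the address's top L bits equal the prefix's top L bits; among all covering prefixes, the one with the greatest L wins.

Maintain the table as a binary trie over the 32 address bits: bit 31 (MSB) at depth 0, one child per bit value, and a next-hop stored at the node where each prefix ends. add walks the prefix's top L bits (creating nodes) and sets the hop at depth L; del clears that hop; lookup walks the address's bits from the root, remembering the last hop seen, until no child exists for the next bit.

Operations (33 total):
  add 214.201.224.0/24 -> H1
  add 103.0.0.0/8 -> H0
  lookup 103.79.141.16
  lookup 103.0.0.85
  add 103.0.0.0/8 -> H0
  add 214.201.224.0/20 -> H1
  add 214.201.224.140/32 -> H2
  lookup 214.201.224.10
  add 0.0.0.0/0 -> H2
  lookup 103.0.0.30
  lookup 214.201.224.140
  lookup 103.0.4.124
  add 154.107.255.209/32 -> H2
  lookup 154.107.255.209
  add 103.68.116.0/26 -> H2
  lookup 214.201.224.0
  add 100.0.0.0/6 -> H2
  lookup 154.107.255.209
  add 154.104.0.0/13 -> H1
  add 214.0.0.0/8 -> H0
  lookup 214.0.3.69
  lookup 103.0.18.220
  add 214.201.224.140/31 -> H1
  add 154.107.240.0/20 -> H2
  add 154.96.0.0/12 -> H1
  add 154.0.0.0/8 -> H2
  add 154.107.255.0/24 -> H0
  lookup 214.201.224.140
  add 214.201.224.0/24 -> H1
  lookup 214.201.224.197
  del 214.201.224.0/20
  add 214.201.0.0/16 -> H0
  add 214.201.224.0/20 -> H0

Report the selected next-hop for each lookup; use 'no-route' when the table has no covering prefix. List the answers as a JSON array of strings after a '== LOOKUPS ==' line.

Trace:
  + 214.201.224.0/24 (H1) depth=24
  + 103.0.0.0/8 (H0) depth=8
  Q 103.79.141.16: descend 01100111 ; hops seen [H0] ; pick H0
  Q 103.0.0.85: descend 01100111 ; hops seen [H0] ; pick H0
  + 103.0.0.0/8 (H0) depth=8
  + 214.201.224.0/20 (H1) depth=20
  + 214.201.224.140/32 (H2) depth=32
  Q 214.201.224.10: descend 110101101100100111100000 ; hops seen [H1,H1] ; pick H1
  + 0.0.0.0/0 (H2) depth=0
  Q 103.0.0.30: descend 01100111 ; hops seen [H2,H0] ; pick H0
  Q 214.201.224.140: descend 11010110110010011110000010001100 ; hops seen [H2,H1,H1,H2] ; pick H2
  Q 103.0.4.124: descend 01100111 ; hops seen [H2,H0] ; pick H0
  + 154.107.255.209/32 (H2) depth=32
  Q 154.107.255.209: descend 10011010011010111111111111010001 ; hops seen [H2,H2] ; pick H2
  + 103.68.116.0/26 (H2) depth=26
  Q 214.201.224.0: descend 110101101100100111100000 ; hops seen [H2,H1,H1] ; pick H1
  + 100.0.0.0/6 (H2) depth=6
  Q 154.107.255.209: descend 10011010011010111111111111010001 ; hops seen [H2,H2] ; pick H2
  + 154.104.0.0/13 (H1) depth=13
  + 214.0.0.0/8 (H0) depth=8
  Q 214.0.3.69: descend 11010110 ; hops seen [H2,H0] ; pick H0
  Q 103.0.18.220: descend 011001110 ; hops seen [H2,H2,H0] ; pick H0
  + 214.201.224.140/31 (H1) depth=31
  + 154.107.240.0/20 (H2) depth=20
  + 154.96.0.0/12 (H1) depth=12
  + 154.0.0.0/8 (H2) depth=8
  + 154.107.255.0/24 (H0) depth=24
  Q 214.201.224.140: descend 11010110110010011110000010001100 ; hops seen [H2,H0,H1,H1,H1,H2] ; pick H2
  + 214.201.224.0/24 (H1) depth=24
  Q 214.201.224.197: descend 1101011011001001111000001 ; hops seen [H2,H0,H1,H1] ; pick H1
  - 214.201.224.0/20 clear@20
  + 214.201.0.0/16 (H0) depth=16
  + 214.201.224.0/20 (H0) depth=20

== LOOKUPS ==
["H0","H0","H1","H0","H2","H0","H2","H1","H2","H0","H0","H2","H1"]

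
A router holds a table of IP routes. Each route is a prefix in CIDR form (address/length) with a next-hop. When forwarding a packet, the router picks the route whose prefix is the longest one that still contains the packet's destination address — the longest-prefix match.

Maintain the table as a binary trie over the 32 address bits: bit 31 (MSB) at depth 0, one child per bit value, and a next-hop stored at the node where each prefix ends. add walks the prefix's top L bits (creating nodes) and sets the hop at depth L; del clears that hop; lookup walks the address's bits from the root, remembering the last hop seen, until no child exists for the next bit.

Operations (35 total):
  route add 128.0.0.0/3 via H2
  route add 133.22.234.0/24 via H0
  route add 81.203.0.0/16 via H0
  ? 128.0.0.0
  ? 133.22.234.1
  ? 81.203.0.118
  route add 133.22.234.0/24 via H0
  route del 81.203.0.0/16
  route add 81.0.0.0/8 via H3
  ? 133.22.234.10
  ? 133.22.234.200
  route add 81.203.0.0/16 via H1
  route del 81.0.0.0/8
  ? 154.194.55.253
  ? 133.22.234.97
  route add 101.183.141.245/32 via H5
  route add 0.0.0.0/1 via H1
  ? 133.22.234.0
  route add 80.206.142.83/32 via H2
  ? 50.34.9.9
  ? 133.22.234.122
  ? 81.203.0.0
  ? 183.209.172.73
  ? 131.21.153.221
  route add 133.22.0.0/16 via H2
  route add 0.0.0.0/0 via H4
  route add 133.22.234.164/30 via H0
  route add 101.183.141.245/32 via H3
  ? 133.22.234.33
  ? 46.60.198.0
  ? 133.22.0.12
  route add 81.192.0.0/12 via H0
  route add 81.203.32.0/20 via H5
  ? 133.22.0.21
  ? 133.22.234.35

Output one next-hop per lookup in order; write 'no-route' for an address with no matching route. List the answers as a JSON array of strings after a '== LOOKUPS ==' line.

Trace:
  add 128.0.0.0/3 -> H2 at depth 3
  add 133.22.234.0/24 -> H0 at depth 24
  add 81.203.0.0/16 -> H0 at depth 16
  Q 128.0.0.0: descend 10000 ; hops seen [H2] ; pick H2
  Q 133.22.234.1: descend 100001010001011011101010 ; hops seen [H2,H0] ; pick H0
  Q 81.203.0.118: descend 0101000111001011 ; hops seen [H0] ; pick H0
  add 133.22.234.0/24 -> H0 at depth 24
  - 81.203.0.0/16 clear@16
  add 81.0.0.0/8 -> H3 at depth 8
  Q 133.22.234.10: descend 100001010001011011101010 ; hops seen [H2,H0] ; pick H0
  Q 133.22.234.200: descend 100001010001011011101010 ; hops seen [H2,H0] ; pick H0
  add 81.203.0.0/16 -> H1 at depth 16
  - 81.0.0.0/8 clear@8
  Q 154.194.55.253: descend 100 ; hops seen [H2] ; pick H2
  Q 133.22.234.97: descend 100001010001011011101010 ; hops seen [H2,H0] ; pick H0
  add 101.183.141.245/32 -> H5 at depth 32
  add 0.0.0.0/1 -> H1 at depth 1
  Q 133.22.234.0: descend 100001010001011011101010 ; hops seen [H2,H0] ; pick H0
  add 80.206.142.83/32 -> H2 at depth 32
  Q 50.34.9.9: descend 0 ; hops seen [H1] ; pick H1
  Q 133.22.234.122: descend 100001010001011011101010 ; hops seen [H2,H0] ; pick H0
  Q 81.203.0.0: descend 0101000111001011 ; hops seen [H1,H1] ; pick H1
  Q 183.209.172.73: descend 10 ; hops seen [∅] ; pick no-route
  Q 131.21.153.221: descend 10000 ; hops seen [H2] ; pick H2
  add 133.22.0.0/16 -> H2 at depth 16
  add 0.0.0.0/0 -> H4 at depth 0
  add 133.22.234.164/30 -> H0 at depth 30
  add 101.183.141.245/32 -> H3 at depth 32
  Q 133.22.234.33: descend 100001010001011011101010 ; hops seen [H4,H2,H2,H0] ; pick H0
  Q 46.60.198.0: descend 0 ; hops seen [H4,H1] ; pick H1
  Q 133.22.0.12: descend 1000010100010110 ; hops seen [H4,H2,H2] ; pick H2
  add 81.192.0.0/12 -> H0 at depth 12
  add 81.203.32.0/20 -> H5 at depth 20
  Q 133.22.0.21: descend 1000010100010110 ; hops seen [H4,H2,H2] ; pick H2
  Q 133.22.234.35: descend 100001010001011011101010 ; hops seen [H4,H2,H2,H0] ; pick H0

== LOOKUPS ==
["H2","H0","H0","H0","H0","H2","H0","H0","H1","H0","H1","no-route","H2","H0","H1","H2","H2","H0"]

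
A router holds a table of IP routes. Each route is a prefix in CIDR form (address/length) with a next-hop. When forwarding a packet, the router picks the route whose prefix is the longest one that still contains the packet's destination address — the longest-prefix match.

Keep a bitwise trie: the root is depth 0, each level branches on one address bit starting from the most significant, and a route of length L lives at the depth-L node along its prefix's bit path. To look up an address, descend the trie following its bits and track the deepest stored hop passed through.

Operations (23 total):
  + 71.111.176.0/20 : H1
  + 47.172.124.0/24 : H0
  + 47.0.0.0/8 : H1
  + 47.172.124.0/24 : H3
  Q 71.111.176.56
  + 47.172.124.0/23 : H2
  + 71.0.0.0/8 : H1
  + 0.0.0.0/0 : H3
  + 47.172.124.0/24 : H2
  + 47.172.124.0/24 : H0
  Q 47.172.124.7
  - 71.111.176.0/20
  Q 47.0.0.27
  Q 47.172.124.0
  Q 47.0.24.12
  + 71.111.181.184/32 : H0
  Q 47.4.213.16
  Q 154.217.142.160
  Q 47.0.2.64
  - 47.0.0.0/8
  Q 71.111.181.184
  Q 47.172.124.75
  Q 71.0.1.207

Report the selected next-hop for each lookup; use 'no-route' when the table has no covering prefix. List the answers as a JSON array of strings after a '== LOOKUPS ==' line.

Trace:
  add 71.111.176.0/20 -> H1 at depth 20
  add 47.172.124.0/24 -> H0 at depth 24
  add 47.0.0.0/8 -> H1 at depth 8
  add 47.172.124.0/24 -> H3 at depth 24
  Q 71.111.176.56: descend 01000111011011111011 ; hops seen [H1] ; pick H1
  add 47.172.124.0/23 -> H2 at depth 23
  add 71.0.0.0/8 -> H1 at depth 8
  add 0.0.0.0/0 -> H3 at depth 0
  add 47.172.124.0/24 -> H2 at depth 24
  add 47.172.124.0/24 -> H0 at depth 24
  Q 47.172.124.7: descend 001011111010110001111100 ; hops seen [H3,H1,H2,H0] ; pick H0
  del 71.111.176.0/20 (clear depth 20)
  Q 47.0.0.27: descend 00101111 ; hops seen [H3,H1] ; pick H1
  Q 47.172.124.0: descend 001011111010110001111100 ; hops seen [H3,H1,H2,H0] ; pick H0
  Q 47.0.24.12: descend 00101111 ; hops seen [H3,H1] ; pick H1
  add 71.111.181.184/32 -> H0 at depth 32
  Q 47.4.213.16: descend 00101111 ; hops seen [H3,H1] ; pick H1
  Q 154.217.142.160: descend ε ; hops seen [H3] ; pick H3
  Q 47.0.2.64: descend 00101111 ; hops seen [H3,H1] ; pick H1
  del 47.0.0.0/8 (clear depth 8)
  Q 71.111.181.184: descend 01000111011011111011010110111000 ; hops seen [H3,H1,H0] ; pick H0
  Q 47.172.124.75: descend 001011111010110001111100 ; hops seen [H3,H2,H0] ; pick H0
  Q 71.0.1.207: descend 010001110 ; hops seen [H3,H1] ; pick H1

== LOOKUPS ==
["H1","H0","H1","H0","H1","H1","H3","H1","H0","H0","H1"]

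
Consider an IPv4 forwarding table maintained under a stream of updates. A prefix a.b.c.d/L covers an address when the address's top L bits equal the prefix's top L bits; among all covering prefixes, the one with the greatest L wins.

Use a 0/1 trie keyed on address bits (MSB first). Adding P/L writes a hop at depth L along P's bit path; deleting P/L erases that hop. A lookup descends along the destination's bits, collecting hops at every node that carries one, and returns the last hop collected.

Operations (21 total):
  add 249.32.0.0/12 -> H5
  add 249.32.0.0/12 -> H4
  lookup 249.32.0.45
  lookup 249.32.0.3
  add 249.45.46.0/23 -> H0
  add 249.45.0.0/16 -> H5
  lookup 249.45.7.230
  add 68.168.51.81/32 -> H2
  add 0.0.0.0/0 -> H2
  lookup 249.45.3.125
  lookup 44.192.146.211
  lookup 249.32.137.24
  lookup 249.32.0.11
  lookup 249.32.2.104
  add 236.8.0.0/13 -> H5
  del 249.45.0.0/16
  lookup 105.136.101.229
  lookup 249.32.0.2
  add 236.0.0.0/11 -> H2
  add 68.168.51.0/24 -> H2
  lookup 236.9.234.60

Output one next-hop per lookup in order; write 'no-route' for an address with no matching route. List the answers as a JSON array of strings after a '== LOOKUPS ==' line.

Apply in order:
  + 249.32.0.0/12 (H5) depth=12
  + 249.32.0.0/12 (H4) depth=12
  lookup 249.32.0.45: bits 111110010010 walk d0:-→d1:-→d2:-→d3:-→d4:-→d5:-→d6:-→d7:-→d8:-→d9:-→d10:-→d11:-→d12:H4 -> H4
  lookup 249.32.0.3: bits 111110010010 walk d0:-→d1:-→d2:-→d3:-→d4:-→d5:-→d6:-→d7:-→d8:-→d9:-→d10:-→d11:-→d12:H4 -> H4
  + 249.45.46.0/23 (H0) depth=23
  + 249.45.0.0/16 (H5) depth=16
  lookup 249.45.7.230: bits 111110010010110100 walk d0:-→d1:-→d2:-→d3:-→d4:-→d5:-→d6:-→d7:-→d8:-→d9:-→d10:-→d11:-→d12:H4→d13:-→d14:-→d15:-→d16:H5→d17:-→d18:- -> H5
  + 68.168.51.81/32 (H2) depth=32
  + 0.0.0.0/0 (H2) depth=0
  lookup 249.45.3.125: bits 111110010010110100 walk d0:H2→d1:-→d2:-→d3:-→d4:-→d5:-→d6:-→d7:-→d8:-→d9:-→d10:-→d11:-→d12:H4→d13:-→d14:-→d15:-→d16:H5→d17:-→d18:- -> H5
  lookup 44.192.146.211: bits 0 walk d0:H2→d1:- -> H2
  lookup 249.32.137.24: bits 111110010010 walk d0:H2→d1:-→d2:-→d3:-→d4:-→d5:-→d6:-→d7:-→d8:-→d9:-→d10:-→d11:-→d12:H4 -> H4
  lookup 249.32.0.11: bits 111110010010 walk d0:H2→d1:-→d2:-→d3:-→d4:-→d5:-→d6:-→d7:-→d8:-→d9:-→d10:-→d11:-→d12:H4 -> H4
  lookup 249.32.2.104: bits 111110010010 walk d0:H2→d1:-→d2:-→d3:-→d4:-→d5:-→d6:-→d7:-→d8:-→d9:-→d10:-→d11:-→d12:H4 -> H4
  + 236.8.0.0/13 (H5) depth=13
  - 249.45.0.0/16 clear@16
  lookup 105.136.101.229: bits 01 walk d0:H2→d1:-→d2:- -> H2
  lookup 249.32.0.2: bits 111110010010 walk d0:H2→d1:-→d2:-→d3:-→d4:-→d5:-→d6:-→d7:-→d8:-→d9:-→d10:-→d11:-→d12:H4 -> H4
  + 236.0.0.0/11 (H2) depth=11
  + 68.168.51.0/24 (H2) depth=24
  lookup 236.9.234.60: bits 1110110000001 walk d0:H2→d1:-→d2:-→d3:-→d4:-→d5:-→d6:-→d7:-→d8:-→d9:-→d10:-→d11:H2→d12:-→d13:H5 -> H5

== LOOKUPS ==
["H4","H4","H5","H5","H2","H4","H4","H4","H2","H4","H5"]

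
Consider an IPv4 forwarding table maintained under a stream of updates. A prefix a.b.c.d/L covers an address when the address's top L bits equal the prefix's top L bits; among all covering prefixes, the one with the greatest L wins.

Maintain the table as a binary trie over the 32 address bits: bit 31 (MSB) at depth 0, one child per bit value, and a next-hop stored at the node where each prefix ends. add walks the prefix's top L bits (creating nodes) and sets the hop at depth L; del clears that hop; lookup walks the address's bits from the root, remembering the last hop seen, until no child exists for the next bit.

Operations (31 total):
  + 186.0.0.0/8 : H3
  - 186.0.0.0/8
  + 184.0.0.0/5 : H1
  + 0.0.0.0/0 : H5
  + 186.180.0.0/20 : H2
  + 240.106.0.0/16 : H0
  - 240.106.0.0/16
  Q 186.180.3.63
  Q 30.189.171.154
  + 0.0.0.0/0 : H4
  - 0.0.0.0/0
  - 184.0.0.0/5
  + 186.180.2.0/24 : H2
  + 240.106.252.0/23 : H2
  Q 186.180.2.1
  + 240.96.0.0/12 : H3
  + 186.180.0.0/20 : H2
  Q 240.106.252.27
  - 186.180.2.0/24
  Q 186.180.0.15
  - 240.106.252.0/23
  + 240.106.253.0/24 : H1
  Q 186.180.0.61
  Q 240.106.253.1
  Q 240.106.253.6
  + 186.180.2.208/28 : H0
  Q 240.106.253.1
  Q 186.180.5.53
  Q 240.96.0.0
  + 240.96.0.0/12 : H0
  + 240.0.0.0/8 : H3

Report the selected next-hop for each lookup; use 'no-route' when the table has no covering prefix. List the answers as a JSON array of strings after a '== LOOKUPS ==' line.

Trace:
  add 186.0.0.0/8 -> H3 at depth 8
  - 186.0.0.0/8 clear@8
  add 184.0.0.0/5 -> H1 at depth 5
  add 0.0.0.0/0 -> H5 at depth 0
  add 186.180.0.0/20 -> H2 at depth 20
  add 240.106.0.0/16 -> H0 at depth 16
  - 240.106.0.0/16 clear@16
  lookup 186.180.3.63: bits 10111010101101000000 walk d0:H5→d1:-→d2:-→d3:-→d4:-→d5:H1→d6:-→d7:-→d8:-→d9:-→d10:-→d11:-→d12:-→d13:-→d14:-→d15:-→d16:-→d17:-→d18:-→d19:-→d20:H2 -> H2
  lookup 30.189.171.154: bits ε walk d0:H5 -> H5
  add 0.0.0.0/0 -> H4 at depth 0
  - 0.0.0.0/0 clear@0
  - 184.0.0.0/5 clear@5
  add 186.180.2.0/24 -> H2 at depth 24
  add 240.106.252.0/23 -> H2 at depth 23
  lookup 186.180.2.1: bits 101110101011010000000010 walk d0:-→d1:-→d2:-→d3:-→d4:-→d5:-→d6:-→d7:-→d8:-→d9:-→d10:-→d11:-→d12:-→d13:-→d14:-→d15:-→d16:-→d17:-→d18:-→d19:-→d20:H2→d21:-→d22:-→d23:-→d24:H2 -> H2
  add 240.96.0.0/12 -> H3 at depth 12
  add 186.180.0.0/20 -> H2 at depth 20
  lookup 240.106.252.27: bits 11110000011010101111110 walk d0:-→d1:-→d2:-→d3:-→d4:-→d5:-→d6:-→d7:-→d8:-→d9:-→d10:-→d11:-→d12:H3→d13:-→d14:-→d15:-→d16:-→d17:-→d18:-→d19:-→d20:-→d21:-→d22:-→d23:H2 -> H2
  - 186.180.2.0/24 clear@24
  lookup 186.180.0.15: bits 1011101010110100000000 walk d0:-→d1:-→d2:-→d3:-→d4:-→d5:-→d6:-→d7:-→d8:-→d9:-→d10:-→d11:-→d12:-→d13:-→d14:-→d15:-→d16:-→d17:-→d18:-→d19:-→d20:H2→d21:-→d22:- -> H2
  - 240.106.252.0/23 clear@23
  add 240.106.253.0/24 -> H1 at depth 24
  lookup 186.180.0.61: bits 1011101010110100000000 walk d0:-→d1:-→d2:-→d3:-→d4:-→d5:-→d6:-→d7:-→d8:-→d9:-→d10:-→d11:-→d12:-→d13:-→d14:-→d15:-→d16:-→d17:-→d18:-→d19:-→d20:H2→d21:-→d22:- -> H2
  lookup 240.106.253.1: bits 111100000110101011111101 walk d0:-→d1:-→d2:-→d3:-→d4:-→d5:-→d6:-→d7:-→d8:-→d9:-→d10:-→d11:-→d12:H3→d13:-→d14:-→d15:-→d16:-→d17:-→d18:-→d19:-→d20:-→d21:-→d22:-→d23:-→d24:H1 -> H1
  lookup 240.106.253.6: bits 111100000110101011111101 walk d0:-→d1:-→d2:-→d3:-→d4:-→d5:-→d6:-→d7:-→d8:-→d9:-→d10:-→d11:-→d12:H3→d13:-→d14:-→d15:-→d16:-→d17:-→d18:-→d19:-→d20:-→d21:-→d22:-→d23:-→d24:H1 -> H1
  add 186.180.2.208/28 -> H0 at depth 28
  lookup 240.106.253.1: bits 111100000110101011111101 walk d0:-→d1:-→d2:-→d3:-→d4:-→d5:-→d6:-→d7:-→d8:-→d9:-→d10:-→d11:-→d12:H3→d13:-→d14:-→d15:-→d16:-→d17:-→d18:-→d19:-→d20:-→d21:-→d22:-→d23:-→d24:H1 -> H1
  lookup 186.180.5.53: bits 101110101011010000000 walk d0:-→d1:-→d2:-→d3:-→d4:-→d5:-→d6:-→d7:-→d8:-→d9:-→d10:-→d11:-→d12:-→d13:-→d14:-→d15:-→d16:-→d17:-→d18:-→d19:-→d20:H2→d21:- -> H2
  lookup 240.96.0.0: bits 111100000110 walk d0:-→d1:-→d2:-→d3:-→d4:-→d5:-→d6:-→d7:-→d8:-→d9:-→d10:-→d11:-→d12:H3 -> H3
  add 240.96.0.0/12 -> H0 at depth 12
  add 240.0.0.0/8 -> H3 at depth 8

== LOOKUPS ==
["H2","H5","H2","H2","H2","H2","H1","H1","H1","H2","H3"]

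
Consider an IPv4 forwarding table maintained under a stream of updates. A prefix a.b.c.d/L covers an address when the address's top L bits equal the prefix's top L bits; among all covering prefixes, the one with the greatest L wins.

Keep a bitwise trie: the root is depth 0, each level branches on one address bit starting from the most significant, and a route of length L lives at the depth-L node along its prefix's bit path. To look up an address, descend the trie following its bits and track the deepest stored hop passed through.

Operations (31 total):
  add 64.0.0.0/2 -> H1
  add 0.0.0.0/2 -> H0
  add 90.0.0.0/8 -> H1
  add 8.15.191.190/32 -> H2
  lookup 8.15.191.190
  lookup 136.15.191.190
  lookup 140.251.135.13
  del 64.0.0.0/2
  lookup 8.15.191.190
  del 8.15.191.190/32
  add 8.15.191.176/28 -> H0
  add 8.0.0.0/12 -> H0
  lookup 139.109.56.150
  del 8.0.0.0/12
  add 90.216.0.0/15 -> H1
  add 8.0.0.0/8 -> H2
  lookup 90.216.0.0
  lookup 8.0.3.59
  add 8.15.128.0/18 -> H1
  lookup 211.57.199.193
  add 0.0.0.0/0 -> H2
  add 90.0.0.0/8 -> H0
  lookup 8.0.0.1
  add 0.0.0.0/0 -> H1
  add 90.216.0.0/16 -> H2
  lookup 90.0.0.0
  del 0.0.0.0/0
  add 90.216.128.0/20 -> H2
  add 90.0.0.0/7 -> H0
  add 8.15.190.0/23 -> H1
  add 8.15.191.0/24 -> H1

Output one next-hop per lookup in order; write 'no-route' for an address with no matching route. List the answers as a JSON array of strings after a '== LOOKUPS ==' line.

Process each operation:
  add 64.0.0.0/2 -> H1 at depth 2
  add 0.0.0.0/2 -> H0 at depth 2
  add 90.0.0.0/8 -> H1 at depth 8
  add 8.15.191.190/32 -> H2 at depth 32
  lookup 8.15.191.190: bits 00001000000011111011111110111110 walk d0:-→d1:-→d2:H0→d3:-→d4:-→d5:-→d6:-→d7:-→d8:-→d9:-→d10:-→d11:-→d12:-→d13:-→d14:-→d15:-→d16:-→d17:-→d18:-→d19:-→d20:-→d21:-→d22:-→d23:-→d24:-→d25:-→d26:-→d27:-→d28:-→d29:-→d30:-→d31:-→d32:H2 -> H2
  lookup 136.15.191.190: bits ε walk d0:- -> no-route
  lookup 140.251.135.13: bits ε walk d0:- -> no-route
  - 64.0.0.0/2 clear@2
  lookup 8.15.191.190: bits 00001000000011111011111110111110 walk d0:-→d1:-→d2:H0→d3:-→d4:-→d5:-→d6:-→d7:-→d8:-→d9:-→d10:-→d11:-→d12:-→d13:-→d14:-→d15:-→d16:-→d17:-→d18:-→d19:-→d20:-→d21:-→d22:-→d23:-→d24:-→d25:-→d26:-→d27:-→d28:-→d29:-→d30:-→d31:-→d32:H2 -> H2
  - 8.15.191.190/32 clear@32
  add 8.15.191.176/28 -> H0 at depth 28
  add 8.0.0.0/12 -> H0 at depth 12
  lookup 139.109.56.150: bits ε walk d0:- -> no-route
  - 8.0.0.0/12 clear@12
  add 90.216.0.0/15 -> H1 at depth 15
  add 8.0.0.0/8 -> H2 at depth 8
  lookup 90.216.0.0: bits 010110101101100 walk d0:-→d1:-→d2:-→d3:-→d4:-→d5:-→d6:-→d7:-→d8:H1→d9:-→d10:-→d11:-→d12:-→d13:-→d14:-→d15:H1 -> H1
  lookup 8.0.3.59: bits 000010000000 walk d0:-→d1:-→d2:H0→d3:-→d4:-→d5:-→d6:-→d7:-→d8:H2→d9:-→d10:-→d11:-→d12:- -> H2
  add 8.15.128.0/18 -> H1 at depth 18
  lookup 211.57.199.193: bits ε walk d0:- -> no-route
  add 0.0.0.0/0 -> H2 at depth 0
  add 90.0.0.0/8 -> H0 at depth 8
  lookup 8.0.0.1: bits 000010000000 walk d0:H2→d1:-→d2:H0→d3:-→d4:-→d5:-→d6:-→d7:-→d8:H2→d9:-→d10:-→d11:-→d12:- -> H2
  add 0.0.0.0/0 -> H1 at depth 0
  add 90.216.0.0/16 -> H2 at depth 16
  lookup 90.0.0.0: bits 01011010 walk d0:H1→d1:-→d2:-→d3:-→d4:-→d5:-→d6:-→d7:-→d8:H0 -> H0
  - 0.0.0.0/0 clear@0
  add 90.216.128.0/20 -> H2 at depth 20
  add 90.0.0.0/7 -> H0 at depth 7
  add 8.15.190.0/23 -> H1 at depth 23
  add 8.15.191.0/24 -> H1 at depth 24

== LOOKUPS ==
["H2","no-route","no-route","H2","no-route","H1","H2","no-route","H2","H0"]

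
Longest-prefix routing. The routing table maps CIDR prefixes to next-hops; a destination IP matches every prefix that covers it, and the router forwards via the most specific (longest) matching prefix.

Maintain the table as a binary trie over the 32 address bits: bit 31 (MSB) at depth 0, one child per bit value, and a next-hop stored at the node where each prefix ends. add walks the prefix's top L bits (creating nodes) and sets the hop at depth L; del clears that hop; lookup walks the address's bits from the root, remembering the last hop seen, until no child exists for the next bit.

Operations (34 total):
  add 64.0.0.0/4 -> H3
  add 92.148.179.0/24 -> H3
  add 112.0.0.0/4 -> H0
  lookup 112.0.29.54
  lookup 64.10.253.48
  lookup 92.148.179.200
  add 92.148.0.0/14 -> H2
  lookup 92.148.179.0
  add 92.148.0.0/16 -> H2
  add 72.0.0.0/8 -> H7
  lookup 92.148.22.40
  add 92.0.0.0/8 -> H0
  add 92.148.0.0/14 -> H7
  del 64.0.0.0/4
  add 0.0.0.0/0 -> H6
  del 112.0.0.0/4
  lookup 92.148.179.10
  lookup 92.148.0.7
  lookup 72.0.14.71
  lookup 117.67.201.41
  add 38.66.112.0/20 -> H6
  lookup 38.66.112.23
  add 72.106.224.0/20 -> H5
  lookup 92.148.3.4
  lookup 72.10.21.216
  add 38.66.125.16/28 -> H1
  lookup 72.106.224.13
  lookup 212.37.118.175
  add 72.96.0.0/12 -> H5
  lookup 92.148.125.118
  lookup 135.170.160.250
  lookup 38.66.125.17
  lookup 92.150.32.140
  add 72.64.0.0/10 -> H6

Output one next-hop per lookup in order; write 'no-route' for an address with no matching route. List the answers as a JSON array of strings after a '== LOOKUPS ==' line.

Trace:
  add 64.0.0.0/4 -> H3 at depth 4
  add 92.148.179.0/24 -> H3 at depth 24
  add 112.0.0.0/4 -> H0 at depth 4
  lookup 112.0.29.54: bits 0111 walk d0:-→d1:-→d2:-→d3:-→d4:H0 -> H0
  lookup 64.10.253.48: bits 0100 walk d0:-→d1:-→d2:-→d3:-→d4:H3 -> H3
  lookup 92.148.179.200: bits 010111001001010010110011 walk d0:-→d1:-→d2:-→d3:-→d4:-→d5:-→d6:-→d7:-→d8:-→d9:-→d10:-→d11:-→d12:-→d13:-→d14:-→d15:-→d16:-→d17:-→d18:-→d19:-→d20:-→d21:-→d22:-→d23:-→d24:H3 -> H3
  add 92.148.0.0/14 -> H2 at depth 14
  lookup 92.148.179.0: bits 010111001001010010110011 walk d0:-→d1:-→d2:-→d3:-→d4:-→d5:-→d6:-→d7:-→d8:-→d9:-→d10:-→d11:-→d12:-→d13:-→d14:H2→d15:-→d16:-→d17:-→d18:-→d19:-→d20:-→d21:-→d22:-→d23:-→d24:H3 -> H3
  add 92.148.0.0/16 -> H2 at depth 16
  add 72.0.0.0/8 -> H7 at depth 8
  lookup 92.148.22.40: bits 0101110010010100 walk d0:-→d1:-→d2:-→d3:-→d4:-→d5:-→d6:-→d7:-→d8:-→d9:-→d10:-→d11:-→d12:-→d13:-→d14:H2→d15:-→d16:H2 -> H2
  add 92.0.0.0/8 -> H0 at depth 8
  add 92.148.0.0/14 -> H7 at depth 14
  del 64.0.0.0/4 (clear depth 4)
  add 0.0.0.0/0 -> H6 at depth 0
  del 112.0.0.0/4 (clear depth 4)
  lookup 92.148.179.10: bits 010111001001010010110011 walk d0:H6→d1:-→d2:-→d3:-→d4:-→d5:-→d6:-→d7:-→d8:H0→d9:-→d10:-→d11:-→d12:-→d13:-→d14:H7→d15:-→d16:H2→d17:-→d18:-→d19:-→d20:-→d21:-→d22:-→d23:-→d24:H3 -> H3
  lookup 92.148.0.7: bits 0101110010010100 walk d0:H6→d1:-→d2:-→d3:-→d4:-→d5:-→d6:-→d7:-→d8:H0→d9:-→d10:-→d11:-→d12:-→d13:-→d14:H7→d15:-→d16:H2 -> H2
  lookup 72.0.14.71: bits 01001000 walk d0:H6→d1:-→d2:-→d3:-→d4:-→d5:-→d6:-→d7:-→d8:H7 -> H7
  lookup 117.67.201.41: bits 0111 walk d0:H6→d1:-→d2:-→d3:-→d4:- -> H6
  add 38.66.112.0/20 -> H6 at depth 20
  lookup 38.66.112.23: bits 00100110010000100111 walk d0:H6→d1:-→d2:-→d3:-→d4:-→d5:-→d6:-→d7:-→d8:-→d9:-→d10:-→d11:-→d12:-→d13:-→d14:-→d15:-→d16:-→d17:-→d18:-→d19:-→d20:H6 -> H6
  add 72.106.224.0/20 -> H5 at depth 20
  lookup 92.148.3.4: bits 0101110010010100 walk d0:H6→d1:-→d2:-→d3:-→d4:-→d5:-→d6:-→d7:-→d8:H0→d9:-→d10:-→d11:-→d12:-→d13:-→d14:H7→d15:-→d16:H2 -> H2
  lookup 72.10.21.216: bits 010010000 walk d0:H6→d1:-→d2:-→d3:-→d4:-→d5:-→d6:-→d7:-→d8:H7→d9:- -> H7
  add 38.66.125.16/28 -> H1 at depth 28
  lookup 72.106.224.13: bits 01001000011010101110 walk d0:H6→d1:-→d2:-→d3:-→d4:-→d5:-→d6:-→d7:-→d8:H7→d9:-→d10:-→d11:-→d12:-→d13:-→d14:-→d15:-→d16:-→d17:-→d18:-→d19:-→d20:H5 -> H5
  lookup 212.37.118.175: bits ε walk d0:H6 -> H6
  add 72.96.0.0/12 -> H5 at depth 12
  lookup 92.148.125.118: bits 0101110010010100 walk d0:H6→d1:-→d2:-→d3:-→d4:-→d5:-→d6:-→d7:-→d8:H0→d9:-→d10:-→d11:-→d12:-→d13:-→d14:H7→d15:-→d16:H2 -> H2
  lookup 135.170.160.250: bits ε walk d0:H6 -> H6
  lookup 38.66.125.17: bits 0010011001000010011111010001 walk d0:H6→d1:-→d2:-→d3:-→d4:-→d5:-→d6:-→d7:-→d8:-→d9:-→d10:-→d11:-→d12:-→d13:-→d14:-→d15:-→d16:-→d17:-→d18:-→d19:-→d20:H6→d21:-→d22:-→d23:-→d24:-→d25:-→d26:-→d27:-→d28:H1 -> H1
  lookup 92.150.32.140: bits 01011100100101 walk d0:H6→d1:-→d2:-→d3:-→d4:-→d5:-→d6:-→d7:-→d8:H0→d9:-→d10:-→d11:-→d12:-→d13:-→d14:H7 -> H7
  add 72.64.0.0/10 -> H6 at depth 10

== LOOKUPS ==
["H0","H3","H3","H3","H2","H3","H2","H7","H6","H6","H2","H7","H5","H6","H2","H6","H1","H7"]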